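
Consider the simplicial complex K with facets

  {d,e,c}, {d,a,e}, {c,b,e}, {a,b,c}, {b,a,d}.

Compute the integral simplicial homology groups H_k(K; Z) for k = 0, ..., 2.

We work with the vertex ordering a < b < c < d < e. The simplices of K, each written with vertices in increasing order, are:

  0-simplices (5): a, b, c, d, e
  1-simplices (10): ab, ac, ad, ae, bc, bd, be, cd, ce, de
  2-simplices (5): abc, abd, ade, bce, cde

giving chain groups C_0 ≅ Z^5, C_1 ≅ Z^10, C_2 ≅ Z^5.

Boundary ∂_1: C_1 → C_0 maps an edge to its endpoints' difference, ∂[p,q] = q − p. For instance
  ∂ad = d − a.
The resulting 5×10 matrix has rank 4, and its Smith normal form has invariant factors (1,1,1,1).

∂_2: C_2 → C_1 maps a triangle to the signed sum of its edges. For instance
  ∂abd = bd − ad + ab,
  ∂bce = ce − be + bc.
The 10×5 boundary matrix has rank 5 and Smith normal form diag(1,1,1,1,1).

Now H_k = ker ∂_k / im ∂_{k+1}, so:

  H_0: rank C_0 − rank ∂_1 = 5 − 4 = 1, and the invariant factors of ∂_1 are all 1, so H_0 = Z.
  H_1: rank ker ∂_1 − rank ∂_2 = (10 − 4) − 5 = 1, and the invariant factors of ∂_2 are all 1, so H_1 = Z.
  H_2: rank ker ∂_2 − rank ∂_3 = (5 − 5) − 0 = 0, and there is no ∂_3, so H_2 = 0.

As a check, the Euler characteristic is 5 − 10 + 5 = 0, which agrees with 1 − 1 + 0 = 0.
(K is a triangulation of the Möbius band.)

H_0 = Z,  H_1 = Z,  H_2 = 0.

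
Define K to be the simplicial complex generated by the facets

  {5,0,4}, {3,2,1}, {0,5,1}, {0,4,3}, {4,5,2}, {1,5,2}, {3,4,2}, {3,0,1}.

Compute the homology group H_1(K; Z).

Fix the vertex order 0 < 1 < 2 < 3 < 4 < 5 and write every simplex with vertices in increasing order. Then dim K = 2 and the simplices of K are:

  0-simplices (6): [0], [1], [2], [3], [4], [5]
  1-simplices (12): [0,1], [0,3], [0,4], [0,5], [1,2], [1,3], [1,5], [2,3], [2,4], [2,5], [3,4], [4,5]
  2-simplices (8): [0,1,3], [0,1,5], [0,3,4], [0,4,5], [1,2,3], [1,2,5], [2,3,4], [2,4,5]

giving chain groups C_0 ≅ Z^6, C_1 ≅ Z^12, C_2 ≅ Z^8.

Boundary ∂_1: C_1 → C_0 sends each edge [p,q] (with p < q) to q − p. For instance
  ∂[1,2] = [2] − [1].
The resulting 6×12 matrix has rank 5, and its Smith normal form has invariant factors (1,1,1,1,1).

∂_2: C_2 → C_1 maps a triangle to the signed sum of its edges. For instance
  ∂[0,1,3] = [1,3] − [0,3] + [0,1],
  ∂[1,2,5] = [2,5] − [1,5] + [1,2].
This gives a 12×8 integer matrix of rank 7; reducing to Smith normal form yields diagonal entries (1,1,1,1,1,1,1).

Now H_k = ker ∂_k / im ∂_{k+1}, so:

  H_1: rank ker ∂_1 − rank ∂_2 = (12 − 5) − 7 = 0, and the invariant factors of ∂_2 are all 1, so H_1 ≅ 0.

(K is a triangulation of the 2-sphere S^2.)

H_1 ≅ 0.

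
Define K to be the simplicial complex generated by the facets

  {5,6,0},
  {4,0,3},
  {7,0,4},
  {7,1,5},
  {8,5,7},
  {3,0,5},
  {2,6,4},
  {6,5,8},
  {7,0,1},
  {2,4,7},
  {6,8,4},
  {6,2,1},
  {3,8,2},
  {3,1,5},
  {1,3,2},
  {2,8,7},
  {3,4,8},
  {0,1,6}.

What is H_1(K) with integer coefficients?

H_1 ≅ Z ⊕ Z_2.

We work with the vertex ordering 0 < 1 < 2 < 3 < 4 < 5 < 6 < 7 < 8. The simplices of K, each written with vertices in increasing order, are:

  0-simplices (9): [0], [1], [2], [3], [4], [5], [6], [7], [8]
  1-simplices (27): (27 of them)
  2-simplices (18): [0,1,6], [0,1,7], [0,3,4], [0,3,5], [0,4,7], [0,5,6], [1,2,3], [1,2,6], [1,3,5], [1,5,7], [2,3,8], [2,4,6], [2,4,7], [2,7,8], [3,4,8], [4,6,8], [5,6,8], [5,7,8]

so the chain groups are C_0 ≅ Z^9, C_1 ≅ Z^27, C_2 ≅ Z^18.

The boundary map ∂_1: C_1 → C_0 sends each edge [p,q] (with p < q) to q − p.
This gives a 9×27 integer matrix of rank 8; reducing to Smith normal form yields diagonal entries (1,1,1,1,1,1,1,1).

The boundary map ∂_2: C_2 → C_1 acts by ∂[p,q,r] = [q,r] − [p,r] + [p,q]. For instance
  ∂[5,7,8] = [7,8] − [5,8] + [5,7],
  ∂[1,2,3] = [2,3] − [1,3] + [1,2].
The 27×18 boundary matrix has rank 18 and Smith normal form diag(1,1,1,1,1,1,1,1,1,1,1,1,1,1,1,1,1,2).

Computing H_k = (kernel of ∂_k) / (image of ∂_{k+1}):

  H_1: rank ker ∂_1 − rank ∂_2 = (27 − 8) − 18 = 1, and ∂_2 has invariant factor 2 > 1, so H_1 ≅ Z ⊕ Z_2.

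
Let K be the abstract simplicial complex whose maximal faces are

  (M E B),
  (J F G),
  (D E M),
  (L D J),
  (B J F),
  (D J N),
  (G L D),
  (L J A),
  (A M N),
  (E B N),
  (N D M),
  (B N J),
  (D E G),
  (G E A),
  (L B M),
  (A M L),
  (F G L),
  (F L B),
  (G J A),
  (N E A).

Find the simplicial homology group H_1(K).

Take the total order A < B < D < E < F < G < J < L < M < N on the vertex set. Then K (dimension 2) consists of the simplices:

  0-simplices (10): A, B, D, E, F, G, J, L, M, N
  1-simplices (30): AE, AG, AJ, AL, AM, AN, BE, BF, BJ, BL, BM, BN, DE, DG, DJ, DL, DM, DN, EG, EM, EN, FG, FJ, FL, GJ, GL, JL, JN, LM, MN
  2-simplices (20): AEG, AEN, AGJ, AJL, ALM, AMN, BEM, BEN, BFJ, BFL, BJN, BLM, DEG, DEM, DGL, DJL, DJN, DMN, FGJ, FGL

so the chain groups are C_0 ≅ Z^10, C_1 ≅ Z^30, C_2 ≅ Z^20.

∂_1: C_1 → C_0 maps an edge to its endpoints' difference, ∂[p,q] = q − p.
The 10×30 boundary matrix has rank 9 and Smith normal form diag(1,1,1,1,1,1,1,1,1).

Boundary ∂_2: C_2 → C_1 maps a triangle to the signed sum of its edges. For instance
  ∂DGL = GL − DL + DG,
  ∂DMN = MN − DN + DM.
This gives a 30×20 integer matrix of rank 20; reducing to Smith normal form yields diagonal entries (1,1,1,1,1,1,1,1,1,1,1,1,1,1,1,1,1,1,1,2).

Now H_k = ker ∂_k / im ∂_{k+1}, so:

  H_1: rank ker ∂_1 − rank ∂_2 = (30 − 9) − 20 = 1, and ∂_2 has invariant factor 2 > 1, so H_1 = Z ⊕ Z/2.

(K is a triangulation of the Klein bottle.)

H_1 = Z ⊕ Z/2.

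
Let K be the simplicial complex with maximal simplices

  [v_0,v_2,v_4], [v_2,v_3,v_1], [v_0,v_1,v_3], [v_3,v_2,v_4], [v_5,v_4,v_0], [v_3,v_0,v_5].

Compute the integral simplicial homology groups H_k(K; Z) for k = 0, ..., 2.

H_0 ≅ Z,  H_1 ≅ Z,  H_2 = 0.

Fix the vertex order v_0 < v_1 < v_2 < v_3 < v_4 < v_5 and write every simplex with vertices in increasing order. Then dim K = 2 and the simplices of K are:

  0-simplices (6): [v_0], [v_1], [v_2], [v_3], [v_4], [v_5]
  1-simplices (12): [v_0,v_1], [v_0,v_2], [v_0,v_3], [v_0,v_4], [v_0,v_5], [v_1,v_2], [v_1,v_3], [v_2,v_3], [v_2,v_4], [v_3,v_4], [v_3,v_5], [v_4,v_5]
  2-simplices (6): [v_0,v_1,v_3], [v_0,v_2,v_4], [v_0,v_3,v_5], [v_0,v_4,v_5], [v_1,v_2,v_3], [v_2,v_3,v_4]

giving chain groups C_0 ≅ Z^6, C_1 ≅ Z^12, C_2 ≅ Z^6.

The boundary map ∂_1: C_1 → C_0 maps an edge to its endpoints' difference, ∂[p,q] = q − p.
This gives a 6×12 integer matrix of rank 5; reducing to Smith normal form yields diagonal entries (1,1,1,1,1).

Boundary ∂_2: C_2 → C_1 maps a triangle to the signed sum of its edges. For instance
  ∂[v_0,v_4,v_5] = [v_4,v_5] − [v_0,v_5] + [v_0,v_4],
  ∂[v_0,v_2,v_4] = [v_2,v_4] − [v_0,v_4] + [v_0,v_2].
As a 12×6 matrix over Z this has rank 6, with invariant factors (1,1,1,1,1,1).

Reading off H_k = ker ∂_k / im ∂_{k+1}:

  H_0: rank C_0 − rank ∂_1 = 6 − 5 = 1, and the invariant factors of ∂_1 are all 1, so H_0 = Z.
  H_1: rank ker ∂_1 − rank ∂_2 = (12 − 5) − 6 = 1, and the invariant factors of ∂_2 are all 1, so H_1 = Z.
  H_2: rank ker ∂_2 − rank ∂_3 = (6 − 6) − 0 = 0, and there is no ∂_3, so H_2 = 0.

As a check, the Euler characteristic is 6 − 12 + 6 = 0, which agrees with 1 − 1 + 0 = 0.
(K is a triangulation of the cylinder S^1 x I.)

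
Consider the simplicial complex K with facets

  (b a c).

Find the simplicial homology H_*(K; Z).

K has 3 vertices, 3 edges, 1 triangle.
rank ∂_0 = 0, rank ∂_1 = 2 ⇒ b_0 = 3 − 0 − 2 = 1; all invariant factors of ∂_1 are 1 so no torsion. So H_0 = Z.
rank ∂_1 = 2, rank ∂_2 = 1 ⇒ b_1 = 3 − 2 − 1 = 0; all invariant factors of ∂_2 are 1 so no torsion. So H_1 = 0.
rank ∂_2 = 1, rank ∂_3 = 0 ⇒ b_2 = 1 − 1 − 0 = 0. So H_2 = 0.

H_0 ≅ Z,  H_1 = 0,  H_2 = 0.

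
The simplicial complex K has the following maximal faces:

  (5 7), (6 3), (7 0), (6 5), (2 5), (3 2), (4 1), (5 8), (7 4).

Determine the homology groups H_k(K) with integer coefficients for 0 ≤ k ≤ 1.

K has 9 vertices, 9 edges.
rank ∂_0 = 0, rank ∂_1 = 8 ⇒ b_0 = 9 − 0 − 8 = 1; all invariant factors of ∂_1 are 1 so no torsion. So H_0 = Z.
rank ∂_1 = 8, rank ∂_2 = 0 ⇒ b_1 = 9 − 8 − 0 = 1. So H_1 = Z.

H_0 ≅ Z,  H_1 ≅ Z.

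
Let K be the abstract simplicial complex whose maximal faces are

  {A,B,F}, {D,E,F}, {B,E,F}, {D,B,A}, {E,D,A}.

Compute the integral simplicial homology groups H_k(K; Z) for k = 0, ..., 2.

K has 5 vertices, 10 edges, 5 triangles.
rank ∂_0 = 0, rank ∂_1 = 4 ⇒ b_0 = 5 − 0 − 4 = 1; all invariant factors of ∂_1 are 1 so no torsion. So H_0 = Z.
rank ∂_1 = 4, rank ∂_2 = 5 ⇒ b_1 = 10 − 4 − 5 = 1; all invariant factors of ∂_2 are 1 so no torsion. So H_1 = Z.
rank ∂_2 = 5, rank ∂_3 = 0 ⇒ b_2 = 5 − 5 − 0 = 0. So H_2 = 0.

H_0 ≅ Z,  H_1 ≅ Z,  H_2 = 0.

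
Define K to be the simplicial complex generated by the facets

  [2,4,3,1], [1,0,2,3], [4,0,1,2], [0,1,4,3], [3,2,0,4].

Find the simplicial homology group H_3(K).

Take the total order 0 < 1 < 2 < 3 < 4 on the vertex set. Then K (dimension 3) consists of the simplices:

  0-simplices (5): [0], [1], [2], [3], [4]
  1-simplices (10): [0,1], [0,2], [0,3], [0,4], [1,2], [1,3], [1,4], [2,3], [2,4], [3,4]
  2-simplices (10): [0,1,2], [0,1,3], [0,1,4], [0,2,3], [0,2,4], [0,3,4], [1,2,3], [1,2,4], [1,3,4], [2,3,4]
  3-simplices (5): [0,1,2,3], [0,1,2,4], [0,1,3,4], [0,2,3,4], [1,2,3,4]

giving chain groups C_0 ≅ Z^5, C_1 ≅ Z^10, C_2 ≅ Z^10, C_3 ≅ Z^5.

The boundary map ∂_1: C_1 → C_0 is given by ∂[p,q] = [q] − [p]. For instance
  ∂[1,3] = [3] − [1].
This gives a 5×10 integer matrix of rank 4; reducing to Smith normal form yields diagonal entries (1,1,1,1).

∂_2: C_2 → C_1 acts by ∂[p,q,r] = [q,r] − [p,r] + [p,q]. For instance
  ∂[1,3,4] = [3,4] − [1,4] + [1,3],
  ∂[0,1,3] = [1,3] − [0,3] + [0,1].
The resulting 10×10 matrix has rank 6, and its Smith normal form has invariant factors (1,1,1,1,1,1).

Boundary ∂_3: C_3 → C_2 sends each 3-simplex σ to the alternating sum Σ_i (−1)^i (σ with its i-th vertex removed). For instance
  ∂[0,2,3,4] = [2,3,4] − [0,3,4] + [0,2,4] − [0,2,3],
  ∂[1,2,3,4] = [2,3,4] − [1,3,4] + [1,2,4] − [1,2,3].
The resulting 10×5 matrix has rank 4, and its Smith normal form has invariant factors (1,1,1,1).

From H_k ≅ ker(∂_k) / im(∂_{k+1}) we obtain:

  H_3: rank ker ∂_3 − rank ∂_4 = (5 − 4) − 0 = 1, and there is no ∂_4, so H_3 = Z.

(K is a triangulation of the 3-sphere S^3.)

H_3 ≅ Z.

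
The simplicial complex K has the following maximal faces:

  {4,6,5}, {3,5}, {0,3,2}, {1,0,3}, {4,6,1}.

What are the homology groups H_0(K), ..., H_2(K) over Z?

H_0 = Z,  H_1 = Z,  H_2 = 0.

Take the total order 0 < 1 < 2 < 3 < 4 < 5 < 6 on the vertex set. Then K (dimension 2) consists of the simplices:

  0-simplices (7): [0], [1], [2], [3], [4], [5], [6]
  1-simplices (11): [0,1], [0,2], [0,3], [1,3], [1,4], [1,6], [2,3], [3,5], [4,5], [4,6], [5,6]
  2-simplices (4): [0,1,3], [0,2,3], [1,4,6], [4,5,6]

so the chain groups are C_0 ≅ Z^7, C_1 ≅ Z^11, C_2 ≅ Z^4.

∂_1: C_1 → C_0 is given by ∂[p,q] = [q] − [p].
As a 7×11 matrix over Z this has rank 6, with invariant factors (1,1,1,1,1,1).

Boundary ∂_2: C_2 → C_1 maps a triangle to the signed sum of its edges. For instance
  ∂[4,5,6] = [5,6] − [4,6] + [4,5],
  ∂[0,2,3] = [2,3] − [0,3] + [0,2].
As a 11×4 matrix over Z this has rank 4, with invariant factors (1,1,1,1).

Reading off H_k = ker ∂_k / im ∂_{k+1}:

  H_0: rank C_0 − rank ∂_1 = 7 − 6 = 1, and the invariant factors of ∂_1 are all 1, so H_0 ≅ Z.
  H_1: rank ker ∂_1 − rank ∂_2 = (11 − 6) − 4 = 1, and the invariant factors of ∂_2 are all 1, so H_1 ≅ Z.
  H_2: rank ker ∂_2 − rank ∂_3 = (4 − 4) − 0 = 0, and there is no ∂_3, so H_2 ≅ 0.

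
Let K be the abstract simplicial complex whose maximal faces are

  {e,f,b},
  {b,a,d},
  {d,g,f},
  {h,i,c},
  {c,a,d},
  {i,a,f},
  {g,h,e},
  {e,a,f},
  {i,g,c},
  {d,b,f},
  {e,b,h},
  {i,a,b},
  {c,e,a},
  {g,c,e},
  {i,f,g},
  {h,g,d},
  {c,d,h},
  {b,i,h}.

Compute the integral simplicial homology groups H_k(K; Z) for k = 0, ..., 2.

H_0 = Z,  H_1 = Z ⊕ Z/2Z,  H_2 = 0.

Fix the vertex order a < b < c < d < e < f < g < h < i and write every simplex with vertices in increasing order. Then dim K = 2 and the simplices of K are:

  0-simplices (9): a, b, c, d, e, f, g, h, i
  1-simplices (27): ab, ac, ad, ae, af, ai, bd, be, bf, bh, bi, cd, ce, cg, ch, ci, df, dg, dh, ef, eg, eh, fg, fi, gh, gi, hi
  2-simplices (18): abd, abi, acd, ace, aef, afi, bdf, bef, beh, bhi, cdh, ceg, cgi, chi, dfg, dgh, egh, fgi

Hence C_0 ≅ Z^9, C_1 ≅ Z^27, C_2 ≅ Z^18.

Boundary ∂_1: C_1 → C_0 sends each edge [p,q] (with p < q) to q − p.
The 9×27 boundary matrix has rank 8 and Smith normal form diag(1,1,1,1,1,1,1,1).

∂_2: C_2 → C_1 maps a triangle to the signed sum of its edges. For instance
  ∂ceg = eg − cg + ce,
  ∂ace = ce − ae + ac.
As a 27×18 matrix over Z this has rank 18, with invariant factors (1,1,1,1,1,1,1,1,1,1,1,1,1,1,1,1,1,2).

Now H_k = ker ∂_k / im ∂_{k+1}, so:

  H_0: rank C_0 − rank ∂_1 = 9 − 8 = 1, and the invariant factors of ∂_1 are all 1, so H_0 = Z.
  H_1: rank ker ∂_1 − rank ∂_2 = (27 − 8) − 18 = 1, and ∂_2 has invariant factor 2 > 1, so H_1 = Z ⊕ Z/2Z.
  H_2: rank ker ∂_2 − rank ∂_3 = (18 − 18) − 0 = 0, and there is no ∂_3, so H_2 = 0.

As a check, the Euler characteristic is 9 − 27 + 18 = 0, which agrees with 1 − 1 + 0 = 0.
(K is a triangulation of the Klein bottle.)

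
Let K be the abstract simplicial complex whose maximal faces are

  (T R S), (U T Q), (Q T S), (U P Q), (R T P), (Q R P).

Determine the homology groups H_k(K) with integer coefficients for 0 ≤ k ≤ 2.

H_0 ≅ Z,  H_1 ≅ Z,  H_2 = 0.

K has 6 vertices, 12 edges, 6 triangles.
rank ∂_0 = 0, rank ∂_1 = 5 ⇒ b_0 = 6 − 0 − 5 = 1; all invariant factors of ∂_1 are 1 so no torsion. So H_0 = Z.
rank ∂_1 = 5, rank ∂_2 = 6 ⇒ b_1 = 12 − 5 − 6 = 1; all invariant factors of ∂_2 are 1 so no torsion. So H_1 = Z.
rank ∂_2 = 6, rank ∂_3 = 0 ⇒ b_2 = 6 − 6 − 0 = 0. So H_2 = 0.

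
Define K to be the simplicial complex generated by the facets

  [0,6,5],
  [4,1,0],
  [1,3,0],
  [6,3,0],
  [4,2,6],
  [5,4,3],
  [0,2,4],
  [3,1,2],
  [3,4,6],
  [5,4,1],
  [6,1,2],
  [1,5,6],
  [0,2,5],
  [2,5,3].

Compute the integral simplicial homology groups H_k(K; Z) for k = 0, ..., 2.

H_0 = Z,  H_1 = Z^2,  H_2 = Z.

We work with the vertex ordering 0 < 1 < 2 < 3 < 4 < 5 < 6. The simplices of K, each written with vertices in increasing order, are:

  0-simplices (7): [0], [1], [2], [3], [4], [5], [6]
  1-simplices (21): [0,1], [0,2], [0,3], [0,4], [0,5], [0,6], [1,2], [1,3], [1,4], [1,5], [1,6], [2,3], [2,4], [2,5], [2,6], [3,4], [3,5], [3,6], [4,5], [4,6], [5,6]
  2-simplices (14): [0,1,3], [0,1,4], [0,2,4], [0,2,5], [0,3,6], [0,5,6], [1,2,3], [1,2,6], [1,4,5], [1,5,6], [2,3,5], [2,4,6], [3,4,5], [3,4,6]

Hence C_0 ≅ Z^7, C_1 ≅ Z^21, C_2 ≅ Z^14.

Boundary ∂_1: C_1 → C_0 sends each edge [p,q] (with p < q) to q − p.
This gives a 7×21 integer matrix of rank 6; reducing to Smith normal form yields diagonal entries (1,1,1,1,1,1).

The boundary map ∂_2: C_2 → C_1 maps a triangle to the signed sum of its edges. For instance
  ∂[1,4,5] = [4,5] − [1,5] + [1,4],
  ∂[0,5,6] = [5,6] − [0,6] + [0,5].
The 21×14 boundary matrix has rank 13 and Smith normal form diag(1,1,1,1,1,1,1,1,1,1,1,1,1).

From H_k ≅ ker(∂_k) / im(∂_{k+1}) we obtain:

  H_0: rank C_0 − rank ∂_1 = 7 − 6 = 1, and the invariant factors of ∂_1 are all 1, so H_0 ≅ Z.
  H_1: rank ker ∂_1 − rank ∂_2 = (21 − 6) − 13 = 2, and the invariant factors of ∂_2 are all 1, so H_1 ≅ Z^2.
  H_2: rank ker ∂_2 − rank ∂_3 = (14 − 13) − 0 = 1, and there is no ∂_3, so H_2 ≅ Z.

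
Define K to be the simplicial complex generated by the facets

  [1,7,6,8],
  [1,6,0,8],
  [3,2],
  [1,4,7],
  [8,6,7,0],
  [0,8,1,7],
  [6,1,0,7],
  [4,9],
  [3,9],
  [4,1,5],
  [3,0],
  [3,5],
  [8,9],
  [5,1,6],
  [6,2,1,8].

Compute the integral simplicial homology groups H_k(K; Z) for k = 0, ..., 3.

H_0 ≅ Z,  H_1 ≅ Z^4,  H_2 = 0,  H_3 ≅ Z.

Take the total order 0 < 1 < 2 < 3 < 4 < 5 < 6 < 7 < 8 < 9 on the vertex set. Then K (dimension 3) consists of the simplices:

  0-simplices (10): [0], [1], [2], [3], [4], [5], [6], [7], [8], [9]
  1-simplices (24): (24 of them)
  2-simplices (16): [0,1,6], [0,1,7], [0,1,8], [0,6,7], [0,6,8], [0,7,8], [1,2,6], [1,2,8], [1,4,5], [1,4,7], [1,5,6], [1,6,7], [1,6,8], [1,7,8], [2,6,8], [6,7,8]
  3-simplices (6): [0,1,6,7], [0,1,6,8], [0,1,7,8], [0,6,7,8], [1,2,6,8], [1,6,7,8]

so the chain groups are C_0 ≅ Z^10, C_1 ≅ Z^24, C_2 ≅ Z^16, C_3 ≅ Z^6.

The boundary map ∂_1: C_1 → C_0 maps an edge to its endpoints' difference, ∂[p,q] = q − p. For instance
  ∂[7,8] = [8] − [7].
As a 10×24 matrix over Z this has rank 9, with invariant factors (1,1,1,1,1,1,1,1,1).

The boundary map ∂_2: C_2 → C_1 acts by ∂[p,q,r] = [q,r] − [p,r] + [p,q]. For instance
  ∂[0,1,6] = [1,6] − [0,6] + [0,1],
  ∂[1,2,6] = [2,6] − [1,6] + [1,2].
The 24×16 boundary matrix has rank 11 and Smith normal form diag(1,1,1,1,1,1,1,1,1,1,1).

∂_3: C_3 → C_2 sends each 3-simplex σ to the alternating sum Σ_i (−1)^i (σ with its i-th vertex removed). For instance
  ∂[0,1,7,8] = [1,7,8] − [0,7,8] + [0,1,8] − [0,1,7],
  ∂[0,1,6,8] = [1,6,8] − [0,6,8] + [0,1,8] − [0,1,6].
The 16×6 boundary matrix has rank 5 and Smith normal form diag(1,1,1,1,1).

Reading off H_k = ker ∂_k / im ∂_{k+1}:

  H_0: rank C_0 − rank ∂_1 = 10 − 9 = 1, and the invariant factors of ∂_1 are all 1, so H_0 = Z.
  H_1: rank ker ∂_1 − rank ∂_2 = (24 − 9) − 11 = 4, and the invariant factors of ∂_2 are all 1, so H_1 = Z^4.
  H_2: rank ker ∂_2 − rank ∂_3 = (16 − 11) − 5 = 0, and the invariant factors of ∂_3 are all 1, so H_2 = 0.
  H_3: rank ker ∂_3 − rank ∂_4 = (6 − 5) − 0 = 1, and there is no ∂_4, so H_3 = Z.

As a check, the Euler characteristic is 10 − 24 + 16 − 6 = -4, which agrees with 1 − 4 + 0 − 1 = -4.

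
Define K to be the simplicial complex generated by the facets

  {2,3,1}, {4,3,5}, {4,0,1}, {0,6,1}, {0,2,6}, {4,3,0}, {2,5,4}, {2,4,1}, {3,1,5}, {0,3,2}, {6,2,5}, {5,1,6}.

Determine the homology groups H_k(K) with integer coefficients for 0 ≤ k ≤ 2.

H_0 = Z,  H_1 = Z/2,  H_2 = 0.

Take the total order 0 < 1 < 2 < 3 < 4 < 5 < 6 on the vertex set. Then K (dimension 2) consists of the simplices:

  0-simplices (7): [0], [1], [2], [3], [4], [5], [6]
  1-simplices (18): [0,1], [0,2], [0,3], [0,4], [0,6], [1,2], [1,3], [1,4], [1,5], [1,6], [2,3], [2,4], [2,5], [2,6], [3,4], [3,5], [4,5], [5,6]
  2-simplices (12): [0,1,4], [0,1,6], [0,2,3], [0,2,6], [0,3,4], [1,2,3], [1,2,4], [1,3,5], [1,5,6], [2,4,5], [2,5,6], [3,4,5]

Hence C_0 ≅ Z^7, C_1 ≅ Z^18, C_2 ≅ Z^12.

∂_1: C_1 → C_0 is given by ∂[p,q] = [q] − [p]. For instance
  ∂[1,5] = [5] − [1].
The resulting 7×18 matrix has rank 6, and its Smith normal form has invariant factors (1,1,1,1,1,1).

Boundary ∂_2: C_2 → C_1 sends each 2-simplex [p,q,r] to [q,r] − [p,r] + [p,q]. For instance
  ∂[1,2,3] = [2,3] − [1,3] + [1,2],
  ∂[0,3,4] = [3,4] − [0,4] + [0,3].
As a 18×12 matrix over Z this has rank 12, with invariant factors (1,1,1,1,1,1,1,1,1,1,1,2).

Reading off H_k = ker ∂_k / im ∂_{k+1}:

  H_0: rank C_0 − rank ∂_1 = 7 − 6 = 1, and the invariant factors of ∂_1 are all 1, so H_0 ≅ Z.
  H_1: rank ker ∂_1 − rank ∂_2 = (18 − 6) − 12 = 0, and ∂_2 has invariant factor 2 > 1, so H_1 ≅ Z/2.
  H_2: rank ker ∂_2 − rank ∂_3 = (12 − 12) − 0 = 0, and there is no ∂_3, so H_2 ≅ 0.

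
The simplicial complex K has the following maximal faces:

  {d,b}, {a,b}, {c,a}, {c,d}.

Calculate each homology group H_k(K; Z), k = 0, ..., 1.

H_0 = Z,  H_1 = Z.

Take the total order a < b < c < d on the vertex set. Then K (dimension 1) consists of the simplices:

  0-simplices (4): a, b, c, d
  1-simplices (4): ab, ac, bd, cd

so the chain groups are C_0 ≅ Z^4, C_1 ≅ Z^4.

The boundary map ∂_1: C_1 → C_0 is given by ∂[p,q] = [q] − [p]. For instance
  ∂ab = b − a.
As a 4×4 matrix over Z this has rank 3, with invariant factors (1,1,1).

Now H_k = ker ∂_k / im ∂_{k+1}, so:

  H_0: rank C_0 − rank ∂_1 = 4 − 3 = 1, and the invariant factors of ∂_1 are all 1, so H_0 = Z.
  H_1: rank ker ∂_1 − rank ∂_2 = (4 − 3) − 0 = 1, and there is no ∂_2, so H_1 = Z.

As a check, the Euler characteristic is 4 − 4 = 0, which agrees with 1 − 1 = 0.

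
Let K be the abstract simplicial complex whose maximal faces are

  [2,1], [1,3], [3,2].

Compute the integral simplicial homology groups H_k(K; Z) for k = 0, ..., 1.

Fix the vertex order 1 < 2 < 3 and write every simplex with vertices in increasing order. Then dim K = 1 and the simplices of K are:

  0-simplices (3): [1], [2], [3]
  1-simplices (3): [1,2], [1,3], [2,3]

giving chain groups C_0 ≅ Z^3, C_1 ≅ Z^3.

Boundary ∂_1: C_1 → C_0 sends each edge [p,q] (with p < q) to q − p.
As a 3×3 matrix over Z this has rank 2, with invariant factors (1,1).

Reading off H_k = ker ∂_k / im ∂_{k+1}:

  H_0: rank C_0 − rank ∂_1 = 3 − 2 = 1, and the invariant factors of ∂_1 are all 1, so H_0 = Z.
  H_1: rank ker ∂_1 − rank ∂_2 = (3 − 2) − 0 = 1, and there is no ∂_2, so H_1 = Z.

As a check, the Euler characteristic is 3 − 3 = 0, which agrees with 1 − 1 = 0.
(K is a triangulation of the circle S^1.)

H_0 ≅ Z,  H_1 ≅ Z.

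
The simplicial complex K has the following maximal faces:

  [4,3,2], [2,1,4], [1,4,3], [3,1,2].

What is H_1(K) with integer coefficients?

H_1 = 0.

Order the vertices as 1 < 2 < 3 < 4. Listing each simplex with vertices in this order, K has dimension 2 with simplices:

  0-simplices (4): [1], [2], [3], [4]
  1-simplices (6): [1,2], [1,3], [1,4], [2,3], [2,4], [3,4]
  2-simplices (4): [1,2,3], [1,2,4], [1,3,4], [2,3,4]

so the chain groups are C_0 ≅ Z^4, C_1 ≅ Z^6, C_2 ≅ Z^4.

Boundary ∂_1: C_1 → C_0 is given by ∂[p,q] = [q] − [p]. For instance
  ∂[1,2] = [2] − [1].
This gives a 4×6 integer matrix of rank 3; reducing to Smith normal form yields diagonal entries (1,1,1).

The boundary map ∂_2: C_2 → C_1 maps a triangle to the signed sum of its edges. For instance
  ∂[1,2,4] = [2,4] − [1,4] + [1,2],
  ∂[1,3,4] = [3,4] − [1,4] + [1,3].
This gives a 6×4 integer matrix of rank 3; reducing to Smith normal form yields diagonal entries (1,1,1).

Computing H_k = (kernel of ∂_k) / (image of ∂_{k+1}):

  H_1: rank ker ∂_1 − rank ∂_2 = (6 − 3) − 3 = 0, and the invariant factors of ∂_2 are all 1, so H_1 ≅ 0.

(K is a triangulation of the 2-sphere S^2.)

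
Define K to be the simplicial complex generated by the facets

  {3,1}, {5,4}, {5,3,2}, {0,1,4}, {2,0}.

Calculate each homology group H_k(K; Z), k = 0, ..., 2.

Take the total order 0 < 1 < 2 < 3 < 4 < 5 on the vertex set. Then K (dimension 2) consists of the simplices:

  0-simplices (6): [0], [1], [2], [3], [4], [5]
  1-simplices (9): [0,1], [0,2], [0,4], [1,3], [1,4], [2,3], [2,5], [3,5], [4,5]
  2-simplices (2): [0,1,4], [2,3,5]

giving chain groups C_0 ≅ Z^6, C_1 ≅ Z^9, C_2 ≅ Z^2.

∂_1: C_1 → C_0 maps an edge to its endpoints' difference, ∂[p,q] = q − p.
The resulting 6×9 matrix has rank 5, and its Smith normal form has invariant factors (1,1,1,1,1).

The boundary map ∂_2: C_2 → C_1 sends each 2-simplex [p,q,r] to [q,r] − [p,r] + [p,q]. For instance
  ∂[0,1,4] = [1,4] − [0,4] + [0,1],
  ∂[2,3,5] = [3,5] − [2,5] + [2,3].
As a 9×2 matrix over Z this has rank 2, with invariant factors (1,1).

Now H_k = ker ∂_k / im ∂_{k+1}, so:

  H_0: rank C_0 − rank ∂_1 = 6 − 5 = 1, and the invariant factors of ∂_1 are all 1, so H_0 = Z.
  H_1: rank ker ∂_1 − rank ∂_2 = (9 − 5) − 2 = 2, and the invariant factors of ∂_2 are all 1, so H_1 = Z^2.
  H_2: rank ker ∂_2 − rank ∂_3 = (2 − 2) − 0 = 0, and there is no ∂_3, so H_2 = 0.

H_0 ≅ Z,  H_1 ≅ Z^2,  H_2 = 0.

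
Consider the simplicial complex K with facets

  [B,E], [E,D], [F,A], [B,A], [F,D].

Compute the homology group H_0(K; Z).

Order the vertices as A < B < D < E < F. Listing each simplex with vertices in this order, K has dimension 1 with simplices:

  0-simplices (5): A, B, D, E, F
  1-simplices (5): AB, AF, BE, DE, DF

so the chain groups are C_0 ≅ Z^5, C_1 ≅ Z^5.

The boundary map ∂_1: C_1 → C_0 is given by ∂[p,q] = [q] − [p].
This gives a 5×5 integer matrix of rank 4; reducing to Smith normal form yields diagonal entries (1,1,1,1).

Now H_k = ker ∂_k / im ∂_{k+1}, so:

  H_0: rank C_0 − rank ∂_1 = 5 − 4 = 1, and the invariant factors of ∂_1 are all 1, so H_0 = Z.

H_0 ≅ Z.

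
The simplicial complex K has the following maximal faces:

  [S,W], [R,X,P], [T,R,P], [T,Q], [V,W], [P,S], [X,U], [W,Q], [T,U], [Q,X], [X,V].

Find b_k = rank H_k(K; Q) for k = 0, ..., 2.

We work with the vertex ordering P < Q < R < S < T < U < V < W < X. The simplices of K, each written with vertices in increasing order, are:

  0-simplices (9): P, Q, R, S, T, U, V, W, X
  1-simplices (14): PR, PS, PT, PX, QT, QW, QX, RT, RX, SW, TU, UX, VW, VX
  2-simplices (2): PRT, PRX

so the chain groups are C_0 ≅ Z^9, C_1 ≅ Z^14, C_2 ≅ Z^2.

Boundary ∂_1: C_1 → C_0 sends each edge [p,q] (with p < q) to q − p.
As a 9×14 matrix over Z this has rank 8, with invariant factors (1,1,1,1,1,1,1,1).

The boundary map ∂_2: C_2 → C_1 acts by ∂[p,q,r] = [q,r] − [p,r] + [p,q]. For instance
  ∂PRT = RT − PT + PR,
  ∂PRX = RX − PX + PR.
As a 14×2 matrix over Z this has rank 2, with invariant factors (1,1).

Reading off H_k = ker ∂_k / im ∂_{k+1}:

  H_0: rank C_0 − rank ∂_1 = 9 − 8 = 1, and the invariant factors of ∂_1 are all 1, so H_0 = Z.
  H_1: rank ker ∂_1 − rank ∂_2 = (14 − 8) − 2 = 4, and the invariant factors of ∂_2 are all 1, so H_1 = Z^4.
  H_2: rank ker ∂_2 − rank ∂_3 = (2 − 2) − 0 = 0, and there is no ∂_3, so H_2 = 0.

As a check, the Euler characteristic is 9 − 14 + 2 = -3, which agrees with 1 − 4 + 0 = -3.

Hence the Betti numbers are b_0 = 1, b_1 = 4, b_2 = 0.

b_0 = 1, b_1 = 4, b_2 = 0.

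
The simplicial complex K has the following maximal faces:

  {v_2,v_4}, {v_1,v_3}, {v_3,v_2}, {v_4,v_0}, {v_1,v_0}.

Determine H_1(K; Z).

H_1 = Z.

K has 5 vertices, 5 edges.
rank ∂_1 = 4, rank ∂_2 = 0 ⇒ b_1 = 5 − 4 − 0 = 1. So H_1 ≅ Z.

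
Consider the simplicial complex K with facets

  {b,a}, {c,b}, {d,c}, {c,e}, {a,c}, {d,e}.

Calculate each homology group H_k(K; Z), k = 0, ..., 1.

H_0 ≅ Z,  H_1 ≅ Z^2.

Fix the vertex order a < b < c < d < e and write every simplex with vertices in increasing order. Then dim K = 1 and the simplices of K are:

  0-simplices (5): a, b, c, d, e
  1-simplices (6): ab, ac, bc, cd, ce, de

giving chain groups C_0 ≅ Z^5, C_1 ≅ Z^6.

Boundary ∂_1: C_1 → C_0 is given by ∂[p,q] = [q] − [p]. For instance
  ∂cd = d − c.
As a 5×6 matrix over Z this has rank 4, with invariant factors (1,1,1,1).

From H_k ≅ ker(∂_k) / im(∂_{k+1}) we obtain:

  H_0: rank C_0 − rank ∂_1 = 5 − 4 = 1, and the invariant factors of ∂_1 are all 1, so H_0 ≅ Z.
  H_1: rank ker ∂_1 − rank ∂_2 = (6 − 4) − 0 = 2, and there is no ∂_2, so H_1 ≅ Z^2.

As a check, the Euler characteristic is 5 − 6 = -1, which agrees with 1 − 2 = -1.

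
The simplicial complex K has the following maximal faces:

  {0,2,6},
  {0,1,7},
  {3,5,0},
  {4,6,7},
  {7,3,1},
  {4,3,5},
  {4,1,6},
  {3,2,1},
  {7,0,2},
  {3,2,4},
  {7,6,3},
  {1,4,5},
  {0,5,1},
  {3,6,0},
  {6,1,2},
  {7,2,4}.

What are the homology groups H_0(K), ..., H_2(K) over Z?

H_0 = Z,  H_1 = Z^2,  H_2 = Z.

We work with the vertex ordering 0 < 1 < 2 < 3 < 4 < 5 < 6 < 7. The simplices of K, each written with vertices in increasing order, are:

  0-simplices (8): [0], [1], [2], [3], [4], [5], [6], [7]
  1-simplices (24): (24 of them)
  2-simplices (16): [0,1,5], [0,1,7], [0,2,6], [0,2,7], [0,3,5], [0,3,6], [1,2,3], [1,2,6], [1,3,7], [1,4,5], [1,4,6], [2,3,4], [2,4,7], [3,4,5], [3,6,7], [4,6,7]

giving chain groups C_0 ≅ Z^8, C_1 ≅ Z^24, C_2 ≅ Z^16.

The boundary map ∂_1: C_1 → C_0 sends each edge [p,q] (with p < q) to q − p. For instance
  ∂[3,5] = [5] − [3].
The 8×24 boundary matrix has rank 7 and Smith normal form diag(1,1,1,1,1,1,1).

Boundary ∂_2: C_2 → C_1 acts by ∂[p,q,r] = [q,r] − [p,r] + [p,q]. For instance
  ∂[2,4,7] = [4,7] − [2,7] + [2,4],
  ∂[3,6,7] = [6,7] − [3,7] + [3,6].
The 24×16 boundary matrix has rank 15 and Smith normal form diag(1,1,1,1,1,1,1,1,1,1,1,1,1,1,1).

Reading off H_k = ker ∂_k / im ∂_{k+1}:

  H_0: rank C_0 − rank ∂_1 = 8 − 7 = 1, and the invariant factors of ∂_1 are all 1, so H_0 ≅ Z.
  H_1: rank ker ∂_1 − rank ∂_2 = (24 − 7) − 15 = 2, and the invariant factors of ∂_2 are all 1, so H_1 ≅ Z^2.
  H_2: rank ker ∂_2 − rank ∂_3 = (16 − 15) − 0 = 1, and there is no ∂_3, so H_2 ≅ Z.

As a check, the Euler characteristic is 8 − 24 + 16 = 0, which agrees with 1 − 2 + 1 = 0.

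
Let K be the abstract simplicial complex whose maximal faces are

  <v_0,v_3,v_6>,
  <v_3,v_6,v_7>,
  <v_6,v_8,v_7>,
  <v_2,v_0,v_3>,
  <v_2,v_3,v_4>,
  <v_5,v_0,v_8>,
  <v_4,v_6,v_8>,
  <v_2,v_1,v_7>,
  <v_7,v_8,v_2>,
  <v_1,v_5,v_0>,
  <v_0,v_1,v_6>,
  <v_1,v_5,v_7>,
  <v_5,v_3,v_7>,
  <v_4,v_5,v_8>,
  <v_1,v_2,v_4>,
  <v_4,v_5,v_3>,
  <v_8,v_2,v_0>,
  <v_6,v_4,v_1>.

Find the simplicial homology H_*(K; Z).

H_0 = Z,  H_1 = Z^2,  H_2 = Z.

Take the total order v_0 < v_1 < v_2 < v_3 < v_4 < v_5 < v_6 < v_7 < v_8 on the vertex set. Then K (dimension 2) consists of the simplices:

  0-simplices (9): [v_0], [v_1], [v_2], [v_3], [v_4], [v_5], [v_6], [v_7], [v_8]
  1-simplices (27): (27 of them)
  2-simplices (18): (18 of them)

giving chain groups C_0 ≅ Z^9, C_1 ≅ Z^27, C_2 ≅ Z^18.

∂_1: C_1 → C_0 is given by ∂[p,q] = [q] − [p]. For instance
  ∂[v_6,v_8] = [v_8] − [v_6].
The 9×27 boundary matrix has rank 8 and Smith normal form diag(1,1,1,1,1,1,1,1).

Boundary ∂_2: C_2 → C_1 acts by ∂[p,q,r] = [q,r] − [p,r] + [p,q]. For instance
  ∂[v_3,v_5,v_7] = [v_5,v_7] − [v_3,v_7] + [v_3,v_5],
  ∂[v_1,v_4,v_6] = [v_4,v_6] − [v_1,v_6] + [v_1,v_4].
The resulting 27×18 matrix has rank 17, and its Smith normal form has invariant factors (1,1,1,1,1,1,1,1,1,1,1,1,1,1,1,1,1).

Computing H_k = (kernel of ∂_k) / (image of ∂_{k+1}):

  H_0: rank C_0 − rank ∂_1 = 9 − 8 = 1, and the invariant factors of ∂_1 are all 1, so H_0 = Z.
  H_1: rank ker ∂_1 − rank ∂_2 = (27 − 8) − 17 = 2, and the invariant factors of ∂_2 are all 1, so H_1 = Z^2.
  H_2: rank ker ∂_2 − rank ∂_3 = (18 − 17) − 0 = 1, and there is no ∂_3, so H_2 = Z.

(K is a triangulation of the torus T^2.)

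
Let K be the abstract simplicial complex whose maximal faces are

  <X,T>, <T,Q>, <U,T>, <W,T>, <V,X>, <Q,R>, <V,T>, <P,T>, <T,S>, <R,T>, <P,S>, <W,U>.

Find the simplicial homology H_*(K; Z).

H_0 = Z,  H_1 = Z^4.

K has 9 vertices, 12 edges.
rank ∂_0 = 0, rank ∂_1 = 8 ⇒ b_0 = 9 − 0 − 8 = 1; all invariant factors of ∂_1 are 1 so no torsion. So H_0 ≅ Z.
rank ∂_1 = 8, rank ∂_2 = 0 ⇒ b_1 = 12 − 8 − 0 = 4. So H_1 ≅ Z^4.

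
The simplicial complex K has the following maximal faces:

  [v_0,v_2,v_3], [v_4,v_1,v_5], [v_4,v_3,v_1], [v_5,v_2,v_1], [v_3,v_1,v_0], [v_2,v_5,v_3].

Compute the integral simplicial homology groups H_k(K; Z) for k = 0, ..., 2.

H_0 ≅ Z,  H_1 ≅ Z,  H_2 = 0.

Take the total order v_0 < v_1 < v_2 < v_3 < v_4 < v_5 on the vertex set. Then K (dimension 2) consists of the simplices:

  0-simplices (6): [v_0], [v_1], [v_2], [v_3], [v_4], [v_5]
  1-simplices (12): [v_0,v_1], [v_0,v_2], [v_0,v_3], [v_1,v_2], [v_1,v_3], [v_1,v_4], [v_1,v_5], [v_2,v_3], [v_2,v_5], [v_3,v_4], [v_3,v_5], [v_4,v_5]
  2-simplices (6): [v_0,v_1,v_3], [v_0,v_2,v_3], [v_1,v_2,v_5], [v_1,v_3,v_4], [v_1,v_4,v_5], [v_2,v_3,v_5]

so the chain groups are C_0 ≅ Z^6, C_1 ≅ Z^12, C_2 ≅ Z^6.

The boundary map ∂_1: C_1 → C_0 is given by ∂[p,q] = [q] − [p].
The resulting 6×12 matrix has rank 5, and its Smith normal form has invariant factors (1,1,1,1,1).

∂_2: C_2 → C_1 maps a triangle to the signed sum of its edges. For instance
  ∂[v_0,v_2,v_3] = [v_2,v_3] − [v_0,v_3] + [v_0,v_2],
  ∂[v_1,v_3,v_4] = [v_3,v_4] − [v_1,v_4] + [v_1,v_3].
The resulting 12×6 matrix has rank 6, and its Smith normal form has invariant factors (1,1,1,1,1,1).

From H_k ≅ ker(∂_k) / im(∂_{k+1}) we obtain:

  H_0: rank C_0 − rank ∂_1 = 6 − 5 = 1, and the invariant factors of ∂_1 are all 1, so H_0 ≅ Z.
  H_1: rank ker ∂_1 − rank ∂_2 = (12 − 5) − 6 = 1, and the invariant factors of ∂_2 are all 1, so H_1 ≅ Z.
  H_2: rank ker ∂_2 − rank ∂_3 = (6 − 6) − 0 = 0, and there is no ∂_3, so H_2 ≅ 0.

As a check, the Euler characteristic is 6 − 12 + 6 = 0, which agrees with 1 − 1 + 0 = 0.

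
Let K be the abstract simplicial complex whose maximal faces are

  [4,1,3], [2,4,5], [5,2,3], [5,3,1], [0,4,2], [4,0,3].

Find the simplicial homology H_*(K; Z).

We work with the vertex ordering 0 < 1 < 2 < 3 < 4 < 5. The simplices of K, each written with vertices in increasing order, are:

  0-simplices (6): [0], [1], [2], [3], [4], [5]
  1-simplices (12): [0,2], [0,3], [0,4], [1,3], [1,4], [1,5], [2,3], [2,4], [2,5], [3,4], [3,5], [4,5]
  2-simplices (6): [0,2,4], [0,3,4], [1,3,4], [1,3,5], [2,3,5], [2,4,5]

so the chain groups are C_0 ≅ Z^6, C_1 ≅ Z^12, C_2 ≅ Z^6.

Boundary ∂_1: C_1 → C_0 sends each edge [p,q] (with p < q) to q − p. For instance
  ∂[1,5] = [5] − [1].
As a 6×12 matrix over Z this has rank 5, with invariant factors (1,1,1,1,1).

Boundary ∂_2: C_2 → C_1 maps a triangle to the signed sum of its edges. For instance
  ∂[2,3,5] = [3,5] − [2,5] + [2,3],
  ∂[1,3,5] = [3,5] − [1,5] + [1,3].
This gives a 12×6 integer matrix of rank 6; reducing to Smith normal form yields diagonal entries (1,1,1,1,1,1).

Computing H_k = (kernel of ∂_k) / (image of ∂_{k+1}):

  H_0: rank C_0 − rank ∂_1 = 6 − 5 = 1, and the invariant factors of ∂_1 are all 1, so H_0 ≅ Z.
  H_1: rank ker ∂_1 − rank ∂_2 = (12 − 5) − 6 = 1, and the invariant factors of ∂_2 are all 1, so H_1 ≅ Z.
  H_2: rank ker ∂_2 − rank ∂_3 = (6 − 6) − 0 = 0, and there is no ∂_3, so H_2 ≅ 0.

(K is a triangulation of the cylinder S^1 x I.)

H_0 = Z,  H_1 = Z,  H_2 = 0.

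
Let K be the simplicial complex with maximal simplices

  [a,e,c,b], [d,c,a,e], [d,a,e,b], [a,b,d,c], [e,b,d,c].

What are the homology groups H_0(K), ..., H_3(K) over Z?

Fix the vertex order a < b < c < d < e and write every simplex with vertices in increasing order. Then dim K = 3 and the simplices of K are:

  0-simplices (5): a, b, c, d, e
  1-simplices (10): ab, ac, ad, ae, bc, bd, be, cd, ce, de
  2-simplices (10): abc, abd, abe, acd, ace, ade, bcd, bce, bde, cde
  3-simplices (5): abcd, abce, abde, acde, bcde

Hence C_0 ≅ Z^5, C_1 ≅ Z^10, C_2 ≅ Z^10, C_3 ≅ Z^5.

Boundary ∂_1: C_1 → C_0 sends each edge [p,q] (with p < q) to q − p.
The 5×10 boundary matrix has rank 4 and Smith normal form diag(1,1,1,1).

∂_2: C_2 → C_1 sends each 2-simplex [p,q,r] to [q,r] − [p,r] + [p,q]. For instance
  ∂bde = de − be + bd,
  ∂abc = bc − ac + ab.
The 10×10 boundary matrix has rank 6 and Smith normal form diag(1,1,1,1,1,1).

∂_3: C_3 → C_2 sends each 3-simplex σ to the alternating sum Σ_i (−1)^i (σ with its i-th vertex removed). For instance
  ∂abce = bce − ace + abe − abc,
  ∂bcde = cde − bde + bce − bcd.
The 10×5 boundary matrix has rank 4 and Smith normal form diag(1,1,1,1).

Computing H_k = (kernel of ∂_k) / (image of ∂_{k+1}):

  H_0: rank C_0 − rank ∂_1 = 5 − 4 = 1, and the invariant factors of ∂_1 are all 1, so H_0 = Z.
  H_1: rank ker ∂_1 − rank ∂_2 = (10 − 4) − 6 = 0, and the invariant factors of ∂_2 are all 1, so H_1 = 0.
  H_2: rank ker ∂_2 − rank ∂_3 = (10 − 6) − 4 = 0, and the invariant factors of ∂_3 are all 1, so H_2 = 0.
  H_3: rank ker ∂_3 − rank ∂_4 = (5 − 4) − 0 = 1, and there is no ∂_4, so H_3 = Z.

(K is a triangulation of the 3-sphere S^3.)

H_0 = Z,  H_1 = 0,  H_2 = 0,  H_3 = Z.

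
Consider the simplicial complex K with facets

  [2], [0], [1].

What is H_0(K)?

H_0 = Z^3.

Order the vertices as 0 < 1 < 2. Listing each simplex with vertices in this order, K has dimension 0 with simplices:

  0-simplices (3): [0], [1], [2]

so the chain groups are C_0 ≅ Z^3.

Reading off H_k = ker ∂_k / im ∂_{k+1}:

  H_0: rank C_0 − rank ∂_1 = 3 − 0 = 3, and there is no ∂_1, so H_0 ≅ Z^3.

(K is a triangulation of a set of 3 points.)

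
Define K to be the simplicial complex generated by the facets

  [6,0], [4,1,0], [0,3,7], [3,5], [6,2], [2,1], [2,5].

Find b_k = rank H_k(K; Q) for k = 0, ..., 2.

b_0 = 1, b_1 = 2, b_2 = 0.

Fix the vertex order 0 < 1 < 2 < 3 < 4 < 5 < 6 < 7 and write every simplex with vertices in increasing order. Then dim K = 2 and the simplices of K are:

  0-simplices (8): [0], [1], [2], [3], [4], [5], [6], [7]
  1-simplices (11): [0,1], [0,3], [0,4], [0,6], [0,7], [1,2], [1,4], [2,5], [2,6], [3,5], [3,7]
  2-simplices (2): [0,1,4], [0,3,7]

so the chain groups are C_0 ≅ Z^8, C_1 ≅ Z^11, C_2 ≅ Z^2.

The boundary map ∂_1: C_1 → C_0 maps an edge to its endpoints' difference, ∂[p,q] = q − p.
The resulting 8×11 matrix has rank 7, and its Smith normal form has invariant factors (1,1,1,1,1,1,1).

∂_2: C_2 → C_1 maps a triangle to the signed sum of its edges. For instance
  ∂[0,3,7] = [3,7] − [0,7] + [0,3],
  ∂[0,1,4] = [1,4] − [0,4] + [0,1].
As a 11×2 matrix over Z this has rank 2, with invariant factors (1,1).

Now H_k = ker ∂_k / im ∂_{k+1}, so:

  H_0: rank C_0 − rank ∂_1 = 8 − 7 = 1, and the invariant factors of ∂_1 are all 1, so H_0 ≅ Z.
  H_1: rank ker ∂_1 − rank ∂_2 = (11 − 7) − 2 = 2, and the invariant factors of ∂_2 are all 1, so H_1 ≅ Z^2.
  H_2: rank ker ∂_2 − rank ∂_3 = (2 − 2) − 0 = 0, and there is no ∂_3, so H_2 ≅ 0.

As a check, the Euler characteristic is 8 − 11 + 2 = -1, which agrees with 1 − 2 + 0 = -1.

Hence the Betti numbers are b_0 = 1, b_1 = 2, b_2 = 0.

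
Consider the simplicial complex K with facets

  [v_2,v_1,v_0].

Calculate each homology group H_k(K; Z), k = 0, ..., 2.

We work with the vertex ordering v_0 < v_1 < v_2. The simplices of K, each written with vertices in increasing order, are:

  0-simplices (3): [v_0], [v_1], [v_2]
  1-simplices (3): [v_0,v_1], [v_0,v_2], [v_1,v_2]
  2-simplices (1): [v_0,v_1,v_2]

so the chain groups are C_0 ≅ Z^3, C_1 ≅ Z^3, C_2 ≅ Z^1.

∂_1: C_1 → C_0 maps an edge to its endpoints' difference, ∂[p,q] = q − p. For instance
  ∂[v_0,v_2] = [v_2] − [v_0].
This gives a 3×3 integer matrix of rank 2; reducing to Smith normal form yields diagonal entries (1,1).

The boundary map ∂_2: C_2 → C_1 acts by ∂[p,q,r] = [q,r] − [p,r] + [p,q]. For instance
  ∂[v_0,v_1,v_2] = [v_1,v_2] − [v_0,v_2] + [v_0,v_1].
The resulting 3×1 matrix has rank 1, and its Smith normal form has invariant factors (1).

Now H_k = ker ∂_k / im ∂_{k+1}, so:

  H_0: rank C_0 − rank ∂_1 = 3 − 2 = 1, and the invariant factors of ∂_1 are all 1, so H_0 = Z.
  H_1: rank ker ∂_1 − rank ∂_2 = (3 − 2) − 1 = 0, and the invariant factors of ∂_2 are all 1, so H_1 = 0.
  H_2: rank ker ∂_2 − rank ∂_3 = (1 − 1) − 0 = 0, and there is no ∂_3, so H_2 = 0.

As a check, the Euler characteristic is 3 − 3 + 1 = 1, which agrees with 1 − 0 + 0 = 1.
(K is a triangulation of the 2-simplex.)

H_0 = Z,  H_1 = 0,  H_2 = 0.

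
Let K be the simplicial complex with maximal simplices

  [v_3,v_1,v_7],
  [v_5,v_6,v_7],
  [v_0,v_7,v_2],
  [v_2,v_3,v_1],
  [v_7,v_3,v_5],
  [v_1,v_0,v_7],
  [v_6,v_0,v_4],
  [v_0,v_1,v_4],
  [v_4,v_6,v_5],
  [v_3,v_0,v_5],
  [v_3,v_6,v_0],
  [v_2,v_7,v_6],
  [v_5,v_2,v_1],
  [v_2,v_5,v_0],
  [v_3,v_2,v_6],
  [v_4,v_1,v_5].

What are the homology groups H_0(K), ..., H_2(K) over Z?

Take the total order v_0 < v_1 < v_2 < v_3 < v_4 < v_5 < v_6 < v_7 on the vertex set. Then K (dimension 2) consists of the simplices:

  0-simplices (8): [v_0], [v_1], [v_2], [v_3], [v_4], [v_5], [v_6], [v_7]
  1-simplices (24): (24 of them)
  2-simplices (16): (16 of them)

so the chain groups are C_0 ≅ Z^8, C_1 ≅ Z^24, C_2 ≅ Z^16.

The boundary map ∂_1: C_1 → C_0 is given by ∂[p,q] = [q] − [p]. For instance
  ∂[v_3,v_7] = [v_7] − [v_3].
The 8×24 boundary matrix has rank 7 and Smith normal form diag(1,1,1,1,1,1,1).

The boundary map ∂_2: C_2 → C_1 acts by ∂[p,q,r] = [q,r] − [p,r] + [p,q]. For instance
  ∂[v_0,v_2,v_7] = [v_2,v_7] − [v_0,v_7] + [v_0,v_2],
  ∂[v_1,v_2,v_5] = [v_2,v_5] − [v_1,v_5] + [v_1,v_2].
This gives a 24×16 integer matrix of rank 15; reducing to Smith normal form yields diagonal entries (1,1,1,1,1,1,1,1,1,1,1,1,1,1,1).

Reading off H_k = ker ∂_k / im ∂_{k+1}:

  H_0: rank C_0 − rank ∂_1 = 8 − 7 = 1, and the invariant factors of ∂_1 are all 1, so H_0 = Z.
  H_1: rank ker ∂_1 − rank ∂_2 = (24 − 7) − 15 = 2, and the invariant factors of ∂_2 are all 1, so H_1 = Z^2.
  H_2: rank ker ∂_2 − rank ∂_3 = (16 − 15) − 0 = 1, and there is no ∂_3, so H_2 = Z.

H_0 ≅ Z,  H_1 ≅ Z^2,  H_2 ≅ Z.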